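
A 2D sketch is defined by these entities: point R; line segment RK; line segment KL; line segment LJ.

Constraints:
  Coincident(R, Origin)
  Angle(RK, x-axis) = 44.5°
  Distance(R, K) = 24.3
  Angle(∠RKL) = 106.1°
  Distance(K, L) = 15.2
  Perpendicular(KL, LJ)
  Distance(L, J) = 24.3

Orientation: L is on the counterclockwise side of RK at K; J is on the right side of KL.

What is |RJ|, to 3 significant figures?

52.5

∠RKL = 106.1°, so KL runs at 44.5° + (180° − 106.1°) = 118° from the x-axis; with |KL| = 15.2, L = K + 15.2·(cos 118°, sin 118°) = (10.1, 30.4). KL ⟂ LJ; with |LJ| = 24.3 on the right of KL, J = L + 24.3·(0.880, 0.476) = (31.5, 42.0). Then |RJ| = |J − R| = 52.5.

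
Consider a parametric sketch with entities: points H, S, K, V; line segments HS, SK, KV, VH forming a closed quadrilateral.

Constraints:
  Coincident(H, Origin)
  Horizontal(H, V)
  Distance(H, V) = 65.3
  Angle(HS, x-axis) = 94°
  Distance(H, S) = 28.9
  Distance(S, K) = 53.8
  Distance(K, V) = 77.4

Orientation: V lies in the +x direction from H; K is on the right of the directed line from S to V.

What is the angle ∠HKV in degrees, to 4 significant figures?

53.29°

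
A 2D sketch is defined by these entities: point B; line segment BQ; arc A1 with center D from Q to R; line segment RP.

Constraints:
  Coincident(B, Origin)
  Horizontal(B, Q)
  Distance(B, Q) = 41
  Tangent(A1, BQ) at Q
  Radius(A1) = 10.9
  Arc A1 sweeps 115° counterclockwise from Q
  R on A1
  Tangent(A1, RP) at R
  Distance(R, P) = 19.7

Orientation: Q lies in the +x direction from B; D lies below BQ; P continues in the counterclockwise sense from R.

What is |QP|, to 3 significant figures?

33.4

B is at the origin; B and Q share the same y with |BQ| = 41.0 and Q on the +x side, so Q = (41.0, 0.00). Tangency of A1 to BQ means the radius DQ is perpendicular to BQ, so D = Q + (0, -10.9) = (41.0, -10.9). On A1, Q sits at bearing 90° from D; a 115° counterclockwise sweep puts R at bearing 205°, so R = D + 10.9·(cos 205°, sin 205°) = (31.1, -15.5). The tangent condition forces DR to be normal to RP, so RP runs along (−sin 205°, cos 205°); with |RP| = 19.7, P = (39.4, -33.4). Then |QP| = |P − Q| = 33.4.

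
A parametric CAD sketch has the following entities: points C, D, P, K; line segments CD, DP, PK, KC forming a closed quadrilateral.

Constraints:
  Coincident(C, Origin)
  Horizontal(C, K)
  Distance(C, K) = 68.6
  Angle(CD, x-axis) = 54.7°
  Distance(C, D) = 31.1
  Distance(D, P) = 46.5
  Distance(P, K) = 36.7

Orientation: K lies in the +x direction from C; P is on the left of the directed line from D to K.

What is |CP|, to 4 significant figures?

72.86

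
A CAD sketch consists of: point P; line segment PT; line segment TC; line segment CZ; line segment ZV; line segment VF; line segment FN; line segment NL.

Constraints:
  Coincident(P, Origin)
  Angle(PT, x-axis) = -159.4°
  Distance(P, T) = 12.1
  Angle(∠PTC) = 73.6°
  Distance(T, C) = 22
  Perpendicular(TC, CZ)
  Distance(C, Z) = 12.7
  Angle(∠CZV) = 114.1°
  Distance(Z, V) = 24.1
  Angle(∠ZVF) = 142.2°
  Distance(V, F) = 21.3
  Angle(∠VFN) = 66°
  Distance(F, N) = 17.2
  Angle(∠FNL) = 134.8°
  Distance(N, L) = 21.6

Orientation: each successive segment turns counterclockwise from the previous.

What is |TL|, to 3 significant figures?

11.3

P is at the origin; PT runs at -159.4° with length 12.1, so T = (-11.3, -4.26). ∠PTC = 73.6° gives TC at -53.0° from the x-axis; with |TC| = 22.0, C = (1.91, -21.8). TC ⟂ CZ, so CZ runs at 37.0°; with |CZ| = 12.7, Z = (12.1, -14.2). ∠CZV = 114.1° gives ZV at 103° from the x-axis; with |ZV| = 24.1, V = (6.68, 9.31). ∠ZVF = 142.2° gives VF at 141° from the x-axis; with |VF| = 21.3, F = (-9.81, 22.8). ∠VFN = 66.0° gives FN at -105° from the x-axis; with |FN| = 17.2, N = (-14.3, 6.21). ∠FNL = 134.8° gives NL at -60.1° from the x-axis; with |NL| = 21.6, L = (-3.58, -12.5). Then |TL| = |L − T| = 11.3.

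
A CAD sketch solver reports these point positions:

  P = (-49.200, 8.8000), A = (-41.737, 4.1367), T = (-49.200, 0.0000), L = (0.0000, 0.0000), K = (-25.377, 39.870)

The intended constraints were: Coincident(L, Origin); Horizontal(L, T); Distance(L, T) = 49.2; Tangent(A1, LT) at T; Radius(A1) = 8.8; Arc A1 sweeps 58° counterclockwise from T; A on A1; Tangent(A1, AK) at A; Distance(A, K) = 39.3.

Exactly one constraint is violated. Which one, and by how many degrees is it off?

Tangent(A1, AK) at A — off by 7.40°.

L = (0.00, 0.00) ✓; L.y = 0.00, T.y = 0.00 ✓; |LT| = 49.20 ✓; ∠(PT, TL) = 90.00° ✓; |PT| = 8.800 ✓; bearing(P→A) − bearing(P→T) = 58.00° ✓; |PA| = 8.800 ✓; ∠(PA, AK) = 82.60° ✗; |AK| = 39.30 ✓.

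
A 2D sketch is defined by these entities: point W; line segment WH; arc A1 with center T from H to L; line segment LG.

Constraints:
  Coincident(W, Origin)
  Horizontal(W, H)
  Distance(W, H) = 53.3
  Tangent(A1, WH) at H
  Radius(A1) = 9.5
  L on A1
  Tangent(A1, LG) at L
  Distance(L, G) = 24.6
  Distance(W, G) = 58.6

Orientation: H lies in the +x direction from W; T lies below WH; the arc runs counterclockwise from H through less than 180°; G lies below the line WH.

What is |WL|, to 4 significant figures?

45.16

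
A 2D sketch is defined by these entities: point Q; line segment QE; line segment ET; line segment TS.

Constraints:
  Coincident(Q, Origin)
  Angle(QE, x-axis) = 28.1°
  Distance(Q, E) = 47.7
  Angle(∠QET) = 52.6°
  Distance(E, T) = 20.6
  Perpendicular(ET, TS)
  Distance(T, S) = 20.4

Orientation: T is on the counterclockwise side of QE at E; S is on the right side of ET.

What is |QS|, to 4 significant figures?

58.89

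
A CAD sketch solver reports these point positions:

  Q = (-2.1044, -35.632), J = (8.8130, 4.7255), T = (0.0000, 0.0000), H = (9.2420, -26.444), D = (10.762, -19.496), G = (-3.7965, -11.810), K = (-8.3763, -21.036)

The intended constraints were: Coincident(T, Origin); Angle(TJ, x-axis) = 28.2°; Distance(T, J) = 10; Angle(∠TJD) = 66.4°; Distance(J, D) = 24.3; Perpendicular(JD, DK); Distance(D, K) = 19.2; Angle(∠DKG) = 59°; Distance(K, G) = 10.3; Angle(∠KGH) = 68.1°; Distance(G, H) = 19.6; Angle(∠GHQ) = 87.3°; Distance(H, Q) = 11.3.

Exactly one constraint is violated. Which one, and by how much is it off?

Distance(H, Q) = 11.3 — off by 3.30.

T = (0.00, 0.00) ✓; TJ at 28.20° ✓; |TJ| = 10.00 ✓; ∠TJD = 66.40° ✓; |JD| = 24.30 ✓; ∠(JD, DK) = 90.00° ✓; |DK| = 19.20 ✓; ∠DKG = 59.00° ✓; |KG| = 10.30 ✓; ∠KGH = 68.10° ✓; |GH| = 19.60 ✓; ∠GHQ = 87.30° ✓; |HQ| = 14.60 ✗.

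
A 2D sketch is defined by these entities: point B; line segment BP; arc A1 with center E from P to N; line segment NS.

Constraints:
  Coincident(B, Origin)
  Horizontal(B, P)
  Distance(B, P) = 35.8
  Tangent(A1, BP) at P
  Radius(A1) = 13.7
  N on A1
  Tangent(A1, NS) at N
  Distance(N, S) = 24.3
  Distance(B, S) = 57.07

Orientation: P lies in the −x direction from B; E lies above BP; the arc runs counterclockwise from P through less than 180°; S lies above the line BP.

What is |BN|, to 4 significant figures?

33.07

B is at the origin; BP is horizontal with |BP| = 35.8 and P on the −x side, so P = (-35.80, 0.000). The tangent condition forces EP to be normal to BP, so E = P + (0, 13.7) = (-35.80, 13.70). Since EN ⟂ NS (tangency), |ES| = √(13.7² + 24.3²) = 27.90 regardless of where N sits on A1. So S lies on both circle(B, 57.07) and circle(E, 27.90); the above-BP intersection is S = (-39.31, 41.37). N is the foot of the tangent from S: N = (-24.81, 21.88).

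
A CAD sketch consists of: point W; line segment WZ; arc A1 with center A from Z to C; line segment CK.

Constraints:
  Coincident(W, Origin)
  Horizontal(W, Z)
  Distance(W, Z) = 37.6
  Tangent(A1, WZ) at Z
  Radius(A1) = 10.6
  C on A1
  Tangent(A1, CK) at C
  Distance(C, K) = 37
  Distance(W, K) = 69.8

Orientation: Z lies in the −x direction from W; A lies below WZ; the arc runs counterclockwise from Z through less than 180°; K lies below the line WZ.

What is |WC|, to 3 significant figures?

49.0

Checks: W = (0.00, 0.00) ✓; |AC| = 10.60 ✓; ∠(AC, CK) = 90.00° ✓; |CK| = 37.00 ✓; |WK| = 69.80 ✓.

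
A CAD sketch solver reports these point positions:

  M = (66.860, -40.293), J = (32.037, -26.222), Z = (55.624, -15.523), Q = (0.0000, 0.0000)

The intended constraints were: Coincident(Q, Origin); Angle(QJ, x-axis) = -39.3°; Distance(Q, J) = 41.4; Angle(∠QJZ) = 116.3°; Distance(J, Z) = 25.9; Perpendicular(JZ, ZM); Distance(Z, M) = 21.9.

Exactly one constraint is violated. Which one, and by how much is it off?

Distance(Z, M) = 21.9 — off by 5.30.

Q = (0.00, 0.00) ✓; QJ at -39.30° ✓; |QJ| = 41.40 ✓; ∠QJZ = 116.3° ✓; |JZ| = 25.90 ✓; ∠(JZ, ZM) = 90.00° ✓; |ZM| = 27.20 ✗.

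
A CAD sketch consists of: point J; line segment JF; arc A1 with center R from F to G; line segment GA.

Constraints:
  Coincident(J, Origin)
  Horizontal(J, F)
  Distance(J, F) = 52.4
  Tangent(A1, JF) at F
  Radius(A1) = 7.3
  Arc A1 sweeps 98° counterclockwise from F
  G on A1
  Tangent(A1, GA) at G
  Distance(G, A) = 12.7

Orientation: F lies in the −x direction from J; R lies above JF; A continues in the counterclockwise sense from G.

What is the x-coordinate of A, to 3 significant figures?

-46.9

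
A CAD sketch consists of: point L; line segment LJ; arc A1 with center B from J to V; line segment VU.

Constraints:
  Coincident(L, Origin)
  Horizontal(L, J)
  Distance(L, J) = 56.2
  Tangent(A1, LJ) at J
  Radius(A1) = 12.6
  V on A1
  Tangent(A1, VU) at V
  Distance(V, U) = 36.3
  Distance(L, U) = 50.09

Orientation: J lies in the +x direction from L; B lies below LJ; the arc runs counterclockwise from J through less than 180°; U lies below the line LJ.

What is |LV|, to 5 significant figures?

45.342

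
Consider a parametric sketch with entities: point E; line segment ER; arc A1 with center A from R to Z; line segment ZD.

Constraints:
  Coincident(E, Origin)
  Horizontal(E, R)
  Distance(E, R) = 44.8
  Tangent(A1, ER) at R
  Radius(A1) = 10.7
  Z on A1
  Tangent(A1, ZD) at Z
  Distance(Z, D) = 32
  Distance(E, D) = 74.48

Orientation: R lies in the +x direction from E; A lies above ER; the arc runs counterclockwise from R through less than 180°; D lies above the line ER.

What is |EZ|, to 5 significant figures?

55.669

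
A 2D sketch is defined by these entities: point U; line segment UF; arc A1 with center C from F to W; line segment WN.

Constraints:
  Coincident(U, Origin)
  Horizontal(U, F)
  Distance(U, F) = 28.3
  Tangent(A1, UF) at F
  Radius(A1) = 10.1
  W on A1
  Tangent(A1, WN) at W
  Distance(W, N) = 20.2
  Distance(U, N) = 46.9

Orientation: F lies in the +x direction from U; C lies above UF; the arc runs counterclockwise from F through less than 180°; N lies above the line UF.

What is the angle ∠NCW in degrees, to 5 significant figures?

63.435°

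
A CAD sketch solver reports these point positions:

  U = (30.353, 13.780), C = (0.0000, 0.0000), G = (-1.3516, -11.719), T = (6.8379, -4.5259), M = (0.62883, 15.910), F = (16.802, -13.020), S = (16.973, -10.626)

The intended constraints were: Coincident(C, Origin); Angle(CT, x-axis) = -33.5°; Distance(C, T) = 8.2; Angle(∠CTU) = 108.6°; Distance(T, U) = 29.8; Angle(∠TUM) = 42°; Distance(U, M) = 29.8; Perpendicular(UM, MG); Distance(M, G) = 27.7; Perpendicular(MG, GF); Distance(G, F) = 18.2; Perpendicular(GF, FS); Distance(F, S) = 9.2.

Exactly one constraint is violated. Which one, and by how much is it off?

Distance(F, S) = 9.2 — off by 6.80.

C = (0.00, 0.00) ✓; CT at -33.50° ✓; |CT| = 8.200 ✓; ∠CTU = 108.6° ✓; |TU| = 29.80 ✓; ∠TUM = 42.00° ✓; |UM| = 29.80 ✓; ∠(UM, MG) = 90.00° ✓; |MG| = 27.70 ✓; ∠(MG, GF) = 90.00° ✓; |GF| = 18.20 ✓; ∠(GF, FS) = 90.01° ✓; |FS| = 2.400 ✗.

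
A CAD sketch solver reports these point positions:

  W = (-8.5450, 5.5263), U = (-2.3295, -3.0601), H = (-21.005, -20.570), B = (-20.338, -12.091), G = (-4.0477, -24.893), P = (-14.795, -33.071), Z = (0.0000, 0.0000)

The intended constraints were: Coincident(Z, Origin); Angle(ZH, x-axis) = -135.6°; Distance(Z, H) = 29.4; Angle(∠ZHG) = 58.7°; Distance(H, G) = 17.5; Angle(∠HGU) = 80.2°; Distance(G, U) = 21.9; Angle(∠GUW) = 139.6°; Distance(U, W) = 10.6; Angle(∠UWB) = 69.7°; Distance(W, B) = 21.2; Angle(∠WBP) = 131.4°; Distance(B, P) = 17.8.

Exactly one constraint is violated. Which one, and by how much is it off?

Distance(B, P) = 17.8 — off by 3.90.

Z = (0.00, 0.00) ✓; ZH at -135.6° ✓; |ZH| = 29.40 ✓; ∠ZHG = 58.70° ✓; |HG| = 17.50 ✓; ∠HGU = 80.20° ✓; |GU| = 21.90 ✓; ∠GUW = 139.6° ✓; |UW| = 10.60 ✓; ∠UWB = 69.70° ✓; |WB| = 21.20 ✓; ∠WBP = 131.4° ✓; |BP| = 21.70 ✗.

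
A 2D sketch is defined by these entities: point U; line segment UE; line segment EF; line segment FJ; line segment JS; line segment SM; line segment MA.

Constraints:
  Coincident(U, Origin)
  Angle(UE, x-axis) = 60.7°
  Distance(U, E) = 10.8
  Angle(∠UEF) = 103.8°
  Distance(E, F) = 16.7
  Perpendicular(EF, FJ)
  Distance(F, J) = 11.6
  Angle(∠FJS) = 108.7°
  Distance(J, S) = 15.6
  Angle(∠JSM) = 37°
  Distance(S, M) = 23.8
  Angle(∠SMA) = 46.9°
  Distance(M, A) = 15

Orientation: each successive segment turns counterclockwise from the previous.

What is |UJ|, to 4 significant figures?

19.31

∠UEF = 103.8° gives EF at 136.9° from the x-axis; with |EF| = 16.7, F = (-6.908, 20.83). EF ⟂ FJ, so FJ runs at -133.1°; with |FJ| = 11.6, J = (-14.83, 12.36). Then |UJ| = |J − U| = 19.31.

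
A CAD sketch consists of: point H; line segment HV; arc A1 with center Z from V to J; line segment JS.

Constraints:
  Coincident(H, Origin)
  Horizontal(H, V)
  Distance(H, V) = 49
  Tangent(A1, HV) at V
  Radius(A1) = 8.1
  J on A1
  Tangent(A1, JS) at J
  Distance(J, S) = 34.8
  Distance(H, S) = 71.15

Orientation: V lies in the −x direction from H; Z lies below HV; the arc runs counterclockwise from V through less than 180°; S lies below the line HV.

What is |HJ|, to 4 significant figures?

57.68

Checks: |ZJ| = 8.100 ✓; ∠(ZJ, JS) = 90.00° ✓; |JS| = 34.80 ✓; |HS| = 71.15 ✓.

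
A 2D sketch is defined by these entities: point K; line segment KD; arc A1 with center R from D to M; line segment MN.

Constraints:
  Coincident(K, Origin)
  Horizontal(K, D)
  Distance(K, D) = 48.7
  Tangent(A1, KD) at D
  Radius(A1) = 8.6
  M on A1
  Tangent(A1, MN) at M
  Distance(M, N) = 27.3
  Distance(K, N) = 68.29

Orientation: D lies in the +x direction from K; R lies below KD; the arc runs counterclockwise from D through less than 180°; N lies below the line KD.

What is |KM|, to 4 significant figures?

44.05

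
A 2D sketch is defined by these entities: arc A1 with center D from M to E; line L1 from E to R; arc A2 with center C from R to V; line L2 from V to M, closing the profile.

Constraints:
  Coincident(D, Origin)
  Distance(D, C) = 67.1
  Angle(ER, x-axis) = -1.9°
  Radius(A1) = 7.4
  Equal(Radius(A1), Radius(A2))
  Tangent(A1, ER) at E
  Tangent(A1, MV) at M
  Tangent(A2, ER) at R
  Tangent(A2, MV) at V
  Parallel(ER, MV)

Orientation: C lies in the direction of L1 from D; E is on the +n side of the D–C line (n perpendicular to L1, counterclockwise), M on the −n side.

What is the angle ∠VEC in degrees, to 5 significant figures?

6.1450°

The slot axis is L1's direction at -1.9°, so u = (cos -1.9°, sin -1.9°) = (0.99945, -0.033155) and n = (−sin -1.9°, cos -1.9°) = (0.033155, 0.99945). D is at the origin and C lies 67.1 along u from D, so C = 67.1·u = (67.063, -2.2247). Tangency of A1 to both parallel lines with radius 7.4 puts E and M at D ± 7.4·n: E = (0.24535, 7.3959), M = (-0.24535, -7.3959). Equal radii place R and V the same way about C: R = C + 7.4·n = (67.308, 5.1712), V = C − 7.4·n = (66.818, -9.6206). Then cos ∠VEC = EV·EC / (|EV||EC|), giving 6.1450°.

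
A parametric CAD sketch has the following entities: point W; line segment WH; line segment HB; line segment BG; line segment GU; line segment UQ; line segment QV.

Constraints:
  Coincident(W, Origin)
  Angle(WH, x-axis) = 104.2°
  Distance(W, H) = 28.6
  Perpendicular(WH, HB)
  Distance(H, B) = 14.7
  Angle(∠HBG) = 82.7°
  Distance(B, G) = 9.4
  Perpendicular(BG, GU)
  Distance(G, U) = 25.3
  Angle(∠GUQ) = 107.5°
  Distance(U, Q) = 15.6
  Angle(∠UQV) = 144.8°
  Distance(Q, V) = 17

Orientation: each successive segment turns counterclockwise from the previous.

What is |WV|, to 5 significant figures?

53.732

W is at the origin; WH runs at 104.2° with length 28.6, so H = (-7.0158, 27.726). WH is perpendicular to HB, so HB runs at -165.80°; with |HB| = 14.7, B = (-21.267, 24.120). ∠HBG = 82.7° gives BG at -68.500° from the x-axis; with |BG| = 9.4, G = (-17.822, 15.374). BG ⟂ GU, so GU runs at 21.500°; with |GU| = 25.3, U = (5.7180, 24.647). ∠GUQ = 107.5° gives UQ at 94.000° from the x-axis; with |UQ| = 15.6, Q = (4.6298, 40.209). ∠UQV = 144.8° gives QV at 129.20° from the x-axis; with |QV| = 17.0, V = (-6.1147, 53.383). Then |WV| = |V − W| = 53.732.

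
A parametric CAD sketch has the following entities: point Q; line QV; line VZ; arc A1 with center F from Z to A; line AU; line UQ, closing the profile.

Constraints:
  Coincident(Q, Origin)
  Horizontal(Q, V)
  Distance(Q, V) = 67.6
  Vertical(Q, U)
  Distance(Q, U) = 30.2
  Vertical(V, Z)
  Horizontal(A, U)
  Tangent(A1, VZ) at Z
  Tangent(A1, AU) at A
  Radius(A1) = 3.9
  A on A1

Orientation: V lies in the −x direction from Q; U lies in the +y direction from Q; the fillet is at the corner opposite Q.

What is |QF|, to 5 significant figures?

68.916

Q is at the origin; QV is horizontal with |QV| = 67.6 and V on the −x side, so V = (-67.600, 0.0000). Q and U share the same x with |QU| = 30.2 and U on the +y side, so U = (0.0000, 30.200). The virtual corner opposite Q is at (-67.600, 30.200). Since A1 is tangent to VZ there, FZ ⟂ VZ and A1 meets AU tangentially, so FA is at right angles to AU, with radius 3.9, so the center F sits 3.9 in from both sides at F = (-63.700, 26.300). Then |QF| = |F − Q| = 68.916.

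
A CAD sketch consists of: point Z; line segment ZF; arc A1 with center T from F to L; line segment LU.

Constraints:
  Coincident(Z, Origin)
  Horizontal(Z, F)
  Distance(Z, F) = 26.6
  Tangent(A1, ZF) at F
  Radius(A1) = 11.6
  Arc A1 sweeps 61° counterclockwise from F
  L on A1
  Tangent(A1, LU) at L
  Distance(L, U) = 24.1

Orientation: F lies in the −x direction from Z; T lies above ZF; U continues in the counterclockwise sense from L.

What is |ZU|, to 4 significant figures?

27.47

On A1, F sits at bearing -90° from T; a 61° counterclockwise sweep puts L at bearing -29°, so L = T + 11.6·(cos -29°, sin -29°) = (-16.45, 5.976). A1 meets LU tangentially, so TL is at right angles to LU, so LU runs along (−sin -29°, cos -29°); with |LU| = 24.1, U = (-4.770, 27.05). Then |ZU| = |U − Z| = 27.47.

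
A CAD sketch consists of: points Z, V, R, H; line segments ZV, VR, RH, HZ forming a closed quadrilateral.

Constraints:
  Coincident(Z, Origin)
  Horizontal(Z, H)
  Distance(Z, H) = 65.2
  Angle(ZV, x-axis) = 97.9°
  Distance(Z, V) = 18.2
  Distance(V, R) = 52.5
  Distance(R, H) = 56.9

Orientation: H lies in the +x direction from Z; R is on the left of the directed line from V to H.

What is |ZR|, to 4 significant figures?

63.63

Checks: |VR| = 52.50 ✓; |RH| = 56.90 ✓.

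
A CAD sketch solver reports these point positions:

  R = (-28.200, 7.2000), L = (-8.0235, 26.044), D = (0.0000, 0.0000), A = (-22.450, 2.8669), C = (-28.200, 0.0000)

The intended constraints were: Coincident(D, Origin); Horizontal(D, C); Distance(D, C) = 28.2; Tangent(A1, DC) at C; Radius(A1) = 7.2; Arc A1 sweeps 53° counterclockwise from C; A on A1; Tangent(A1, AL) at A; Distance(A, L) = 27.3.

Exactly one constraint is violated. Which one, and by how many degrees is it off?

Tangent(A1, AL) at A — off by 5.10°.

D = (0.00, 0.00) ✓; D.y = 0.00, C.y = 0.00 ✓; |DC| = 28.20 ✓; ∠(RC, CD) = 90.00° ✓; |RC| = 7.200 ✓; bearing(R→A) − bearing(R→C) = 53.00° ✓; |RA| = 7.200 ✓; ∠(RA, AL) = 84.90° ✗; |AL| = 27.30 ✓.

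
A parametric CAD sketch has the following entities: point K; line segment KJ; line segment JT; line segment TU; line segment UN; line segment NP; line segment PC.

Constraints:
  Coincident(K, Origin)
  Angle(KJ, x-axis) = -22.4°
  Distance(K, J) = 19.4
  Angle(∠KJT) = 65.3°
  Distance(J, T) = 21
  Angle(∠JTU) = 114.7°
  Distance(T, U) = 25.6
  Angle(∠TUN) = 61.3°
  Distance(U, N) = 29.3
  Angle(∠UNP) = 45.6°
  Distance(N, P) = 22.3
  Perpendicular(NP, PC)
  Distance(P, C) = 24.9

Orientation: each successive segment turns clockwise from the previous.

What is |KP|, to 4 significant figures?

15.74

∠TUN = 61.3° gives UN at 38.90° from the x-axis; with |UN| = 29.3, N = (1.687, 6.467). ∠UNP = 45.6° gives NP at -95.50° from the x-axis; with |NP| = 22.3, P = (-0.4504, -15.73). Then |KP| = |P − K| = 15.74.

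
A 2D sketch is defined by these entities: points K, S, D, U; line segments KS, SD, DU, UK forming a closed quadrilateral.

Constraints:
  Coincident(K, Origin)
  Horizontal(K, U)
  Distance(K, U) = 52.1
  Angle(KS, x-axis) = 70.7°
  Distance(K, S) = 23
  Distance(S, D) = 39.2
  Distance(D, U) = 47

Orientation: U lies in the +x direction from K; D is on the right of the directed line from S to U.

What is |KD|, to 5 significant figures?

19.428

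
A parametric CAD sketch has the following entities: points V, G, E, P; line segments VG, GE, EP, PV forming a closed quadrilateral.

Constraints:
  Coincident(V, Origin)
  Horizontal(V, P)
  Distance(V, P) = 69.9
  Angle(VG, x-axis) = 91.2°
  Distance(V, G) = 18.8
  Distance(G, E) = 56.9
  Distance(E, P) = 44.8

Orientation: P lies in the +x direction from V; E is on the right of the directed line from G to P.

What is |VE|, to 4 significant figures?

43.09

Checks: |GE| = 56.90 ✓; |EP| = 44.80 ✓.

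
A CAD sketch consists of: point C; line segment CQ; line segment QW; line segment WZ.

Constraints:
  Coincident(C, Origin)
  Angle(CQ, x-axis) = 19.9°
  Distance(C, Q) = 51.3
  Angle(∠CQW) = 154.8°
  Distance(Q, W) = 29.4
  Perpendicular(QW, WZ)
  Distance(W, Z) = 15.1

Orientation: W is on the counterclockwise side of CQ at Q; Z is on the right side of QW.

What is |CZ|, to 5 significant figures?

84.339

∠CQW = 154.8°, so QW runs at 19.9° + (180° − 154.8°) = 45.100° from the x-axis; with |QW| = 29.4, W = Q + 29.4·(cos 45.100°, sin 45.100°) = (68.989, 38.287). QW is perpendicular to WZ; with |WZ| = 15.1 on the right of QW, Z = W + 15.1·(0.70834, -0.70587) = (79.685, 27.628). Then |CZ| = |Z − C| = 84.339.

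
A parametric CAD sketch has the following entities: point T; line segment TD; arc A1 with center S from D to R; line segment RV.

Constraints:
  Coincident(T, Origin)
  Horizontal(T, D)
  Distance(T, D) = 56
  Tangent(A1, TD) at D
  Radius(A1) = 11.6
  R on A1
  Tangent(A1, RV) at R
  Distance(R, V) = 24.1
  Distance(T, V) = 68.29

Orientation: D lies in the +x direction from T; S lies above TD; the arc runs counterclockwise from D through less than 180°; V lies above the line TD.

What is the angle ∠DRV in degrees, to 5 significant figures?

122.70°

T is at the origin; TD is horizontal with |TD| = 56.0 and D on the +x side, so D = (56.000, 0.0000). The tangent condition forces SD to be normal to TD, so S = D + (0, 11.6) = (56.000, 11.600). Since SR ⟂ RV (tangency), |SV| = √(11.6² + 24.1²) = 26.746 regardless of where R sits on A1. So V lies on both circle(T, 68.29) and circle(S, 26.746); the above-TD intersection is V = (56.511, 38.342). R is the foot of the tangent from V: R = (66.546, 16.430).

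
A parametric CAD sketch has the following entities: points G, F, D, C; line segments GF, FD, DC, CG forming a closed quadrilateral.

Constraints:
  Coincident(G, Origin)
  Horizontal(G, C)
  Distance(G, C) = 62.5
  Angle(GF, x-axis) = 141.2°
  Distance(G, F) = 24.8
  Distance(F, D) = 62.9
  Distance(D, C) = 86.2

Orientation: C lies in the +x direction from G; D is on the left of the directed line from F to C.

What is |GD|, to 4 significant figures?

71.03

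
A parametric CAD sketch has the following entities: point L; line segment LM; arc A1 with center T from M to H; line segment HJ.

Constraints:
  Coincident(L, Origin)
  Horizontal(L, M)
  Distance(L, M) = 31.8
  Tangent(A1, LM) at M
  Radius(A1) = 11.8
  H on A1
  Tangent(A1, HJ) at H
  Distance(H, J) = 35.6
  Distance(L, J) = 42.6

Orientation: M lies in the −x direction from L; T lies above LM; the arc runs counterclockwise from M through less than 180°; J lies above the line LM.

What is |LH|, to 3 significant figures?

22.1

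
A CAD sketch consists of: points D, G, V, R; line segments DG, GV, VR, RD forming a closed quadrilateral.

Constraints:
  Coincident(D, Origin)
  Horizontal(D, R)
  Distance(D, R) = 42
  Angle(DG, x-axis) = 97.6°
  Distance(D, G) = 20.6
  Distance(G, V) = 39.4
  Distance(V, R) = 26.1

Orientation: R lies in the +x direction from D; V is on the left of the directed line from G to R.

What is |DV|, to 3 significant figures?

44.4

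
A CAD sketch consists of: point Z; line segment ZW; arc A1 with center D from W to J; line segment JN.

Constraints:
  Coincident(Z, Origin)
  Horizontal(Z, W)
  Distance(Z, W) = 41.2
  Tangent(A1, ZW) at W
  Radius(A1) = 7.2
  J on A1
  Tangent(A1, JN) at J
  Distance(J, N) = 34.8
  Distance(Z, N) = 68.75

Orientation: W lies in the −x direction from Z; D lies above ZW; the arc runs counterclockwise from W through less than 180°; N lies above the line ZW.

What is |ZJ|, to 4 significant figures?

37.28

Z is at the origin; ZW is horizontal with |ZW| = 41.2 and W on the −x side, so W = (-41.20, 0.000). The tangent condition forces DW to be normal to ZW, so D = W + (0, 7.2) = (-41.20, 7.200). Since DJ ⟂ JN (tangency), |DN| = √(7.2² + 34.8²) = 35.54 regardless of where J sits on A1. So N lies on both circle(Z, 68.75) and circle(D, 35.54); the above-ZW intersection is N = (-56.39, 39.33). J is the foot of the tangent from N: J = (-35.45, 11.53).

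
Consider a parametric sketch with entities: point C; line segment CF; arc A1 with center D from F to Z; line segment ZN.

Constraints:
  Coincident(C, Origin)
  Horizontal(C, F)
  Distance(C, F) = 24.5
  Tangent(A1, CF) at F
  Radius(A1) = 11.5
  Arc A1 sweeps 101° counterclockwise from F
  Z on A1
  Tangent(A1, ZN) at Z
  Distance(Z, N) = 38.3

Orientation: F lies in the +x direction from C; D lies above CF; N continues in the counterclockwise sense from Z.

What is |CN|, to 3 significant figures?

58.7

On A1, F sits at bearing -90° from D; a 101° counterclockwise sweep puts Z at bearing 11°, so Z = D + 11.5·(cos 11°, sin 11°) = (35.8, 13.7). Since A1 is tangent to ZN there, DZ ⟂ ZN, so ZN runs along (−sin 11°, cos 11°); with |ZN| = 38.3, N = (28.5, 51.3). Then |CN| = |N − C| = 58.7.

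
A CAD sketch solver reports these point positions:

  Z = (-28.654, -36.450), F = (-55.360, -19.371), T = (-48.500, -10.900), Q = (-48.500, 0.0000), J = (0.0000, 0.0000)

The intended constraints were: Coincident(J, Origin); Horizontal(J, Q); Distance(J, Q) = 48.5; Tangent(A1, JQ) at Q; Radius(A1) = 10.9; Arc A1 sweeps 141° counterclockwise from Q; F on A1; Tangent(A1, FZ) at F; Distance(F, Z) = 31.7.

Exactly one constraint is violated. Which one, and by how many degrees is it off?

Tangent(A1, FZ) at F — off by 6.40°.

J = (0.00, 0.00) ✓; J.y = 0.00, Q.y = 0.00 ✓; |JQ| = 48.50 ✓; ∠(TQ, QJ) = 90.00° ✓; |TQ| = 10.90 ✓; bearing(T→F) − bearing(T→Q) = 141.0° ✓; |TF| = 10.90 ✓; ∠(TF, FZ) = 83.60° ✗; |FZ| = 31.70 ✓.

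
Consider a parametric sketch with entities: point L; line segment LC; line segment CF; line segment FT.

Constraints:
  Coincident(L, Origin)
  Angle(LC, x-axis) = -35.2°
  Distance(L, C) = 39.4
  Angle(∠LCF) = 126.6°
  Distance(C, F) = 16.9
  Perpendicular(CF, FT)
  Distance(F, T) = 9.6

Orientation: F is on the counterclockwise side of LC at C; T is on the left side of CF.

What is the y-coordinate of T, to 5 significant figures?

-8.3132

∠LCF = 126.6°, so CF runs at -35.2° + (180° − 126.6°) = 18.200° from the x-axis; with |CF| = 16.9, F = C + 16.9·(cos 18.200°, sin 18.200°) = (48.250, -17.433). The perpendicularity gives FT at right angles to CF; with |FT| = 9.6 on the left of CF, T = F + 9.6·(-0.31233, 0.94997) = (45.252, -8.3132). So T.y = -8.3132.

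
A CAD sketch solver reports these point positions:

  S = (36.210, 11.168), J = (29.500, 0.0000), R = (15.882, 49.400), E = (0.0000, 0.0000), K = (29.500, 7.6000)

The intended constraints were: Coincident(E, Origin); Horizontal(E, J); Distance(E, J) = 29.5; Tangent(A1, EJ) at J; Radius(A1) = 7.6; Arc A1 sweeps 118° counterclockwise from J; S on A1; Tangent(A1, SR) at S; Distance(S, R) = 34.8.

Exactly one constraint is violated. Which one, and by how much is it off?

Distance(S, R) = 34.8 — off by 8.50.

E = (0.00, 0.00) ✓; E.y = 0.00, J.y = 0.00 ✓; |EJ| = 29.50 ✓; ∠(KJ, JE) = 90.00° ✓; |KJ| = 7.600 ✓; bearing(K→S) − bearing(K→J) = 118.0° ✓; |KS| = 7.600 ✓; ∠(KS, SR) = 90.00° ✓; |SR| = 43.30 ✗.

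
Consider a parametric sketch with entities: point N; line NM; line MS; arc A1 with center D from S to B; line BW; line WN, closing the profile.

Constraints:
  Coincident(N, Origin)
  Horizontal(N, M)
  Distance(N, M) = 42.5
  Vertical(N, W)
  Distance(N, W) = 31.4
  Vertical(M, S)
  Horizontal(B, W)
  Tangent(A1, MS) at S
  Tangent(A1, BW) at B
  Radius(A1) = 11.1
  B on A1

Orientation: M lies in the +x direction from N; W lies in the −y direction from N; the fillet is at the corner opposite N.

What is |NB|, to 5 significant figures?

44.406

N is at the origin; N and M share the same y with |NM| = 42.5 and M on the +x side, so M = (42.500, 0.0000). NW is vertical with |NW| = 31.4 and W on the −y side, so W = (0.0000, -31.400). The virtual corner opposite N is at (42.500, -31.400). Tangency of A1 to MS means the radius DS is perpendicular to MS and since A1 is tangent to BW there, DB ⟂ BW, with radius 11.1, so the center D sits 11.1 in from both sides at D = (31.400, -20.300). That places the tangent points at S = (42.500, -20.300) on MS and B = (31.400, -31.400) on BW. Then |NB| = |B − N| = 44.406.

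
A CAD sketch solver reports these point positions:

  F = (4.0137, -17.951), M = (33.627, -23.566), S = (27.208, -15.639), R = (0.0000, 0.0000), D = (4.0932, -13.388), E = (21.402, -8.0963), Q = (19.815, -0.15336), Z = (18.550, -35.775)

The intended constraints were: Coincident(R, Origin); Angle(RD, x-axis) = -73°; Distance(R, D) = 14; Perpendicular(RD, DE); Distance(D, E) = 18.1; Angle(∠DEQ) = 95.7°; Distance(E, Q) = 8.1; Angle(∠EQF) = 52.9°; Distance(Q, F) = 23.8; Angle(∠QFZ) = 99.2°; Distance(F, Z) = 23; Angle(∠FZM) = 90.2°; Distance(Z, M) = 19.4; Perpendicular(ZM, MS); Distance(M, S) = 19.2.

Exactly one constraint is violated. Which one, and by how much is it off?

Distance(M, S) = 19.2 — off by 9.00.

R = (0.00, 0.00) ✓; RD at -73.00° ✓; |RD| = 14.00 ✓; ∠(RD, DE) = 90.00° ✓; |DE| = 18.10 ✓; ∠DEQ = 95.70° ✓; |EQ| = 8.100 ✓; ∠EQF = 52.90° ✓; |QF| = 23.80 ✓; ∠QFZ = 99.20° ✓; |FZ| = 23.00 ✓; ∠FZM = 90.20° ✓; |ZM| = 19.40 ✓; ∠(ZM, MS) = 90.00° ✓; |MS| = 10.20 ✗.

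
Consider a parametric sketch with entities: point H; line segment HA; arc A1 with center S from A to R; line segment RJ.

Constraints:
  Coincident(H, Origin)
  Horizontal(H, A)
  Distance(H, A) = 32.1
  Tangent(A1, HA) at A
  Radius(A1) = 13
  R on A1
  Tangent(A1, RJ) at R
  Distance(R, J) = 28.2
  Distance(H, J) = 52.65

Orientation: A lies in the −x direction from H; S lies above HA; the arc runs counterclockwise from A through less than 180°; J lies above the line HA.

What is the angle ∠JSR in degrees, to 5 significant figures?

65.251°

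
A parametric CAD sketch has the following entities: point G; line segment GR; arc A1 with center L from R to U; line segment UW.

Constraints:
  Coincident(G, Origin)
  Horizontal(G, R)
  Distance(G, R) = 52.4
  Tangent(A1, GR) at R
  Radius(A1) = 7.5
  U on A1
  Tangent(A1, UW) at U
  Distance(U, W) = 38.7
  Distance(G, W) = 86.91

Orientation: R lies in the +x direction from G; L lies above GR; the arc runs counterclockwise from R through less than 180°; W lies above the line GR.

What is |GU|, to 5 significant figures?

58.949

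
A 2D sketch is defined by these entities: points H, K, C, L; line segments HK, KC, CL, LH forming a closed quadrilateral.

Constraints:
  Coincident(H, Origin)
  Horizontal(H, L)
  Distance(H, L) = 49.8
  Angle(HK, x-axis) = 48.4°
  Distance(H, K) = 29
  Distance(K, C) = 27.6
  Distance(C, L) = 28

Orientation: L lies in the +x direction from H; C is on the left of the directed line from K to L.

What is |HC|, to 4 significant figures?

53.88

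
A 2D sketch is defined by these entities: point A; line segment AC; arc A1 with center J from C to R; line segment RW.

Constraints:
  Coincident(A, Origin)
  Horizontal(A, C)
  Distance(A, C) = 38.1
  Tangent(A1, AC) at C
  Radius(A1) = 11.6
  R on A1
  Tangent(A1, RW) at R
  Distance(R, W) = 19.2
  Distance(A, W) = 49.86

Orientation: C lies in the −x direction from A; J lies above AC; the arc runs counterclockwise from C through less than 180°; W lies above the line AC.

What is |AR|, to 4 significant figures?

32.49

A is at the origin; A and C share the same y with |AC| = 38.1 and C on the −x side, so C = (-38.10, 0.000). Tangency of A1 to AC means the radius JC is perpendicular to AC, so J = C + (0, 11.6) = (-38.10, 11.60). Since JR ⟂ RW (tangency), |JW| = √(11.6² + 19.2²) = 22.43 regardless of where R sits on A1. So W lies on both circle(A, 49.86) and circle(J, 22.43); the above-AC intersection is W = (-36.49, 33.97). R is the foot of the tangent from W: R = (-27.77, 16.87).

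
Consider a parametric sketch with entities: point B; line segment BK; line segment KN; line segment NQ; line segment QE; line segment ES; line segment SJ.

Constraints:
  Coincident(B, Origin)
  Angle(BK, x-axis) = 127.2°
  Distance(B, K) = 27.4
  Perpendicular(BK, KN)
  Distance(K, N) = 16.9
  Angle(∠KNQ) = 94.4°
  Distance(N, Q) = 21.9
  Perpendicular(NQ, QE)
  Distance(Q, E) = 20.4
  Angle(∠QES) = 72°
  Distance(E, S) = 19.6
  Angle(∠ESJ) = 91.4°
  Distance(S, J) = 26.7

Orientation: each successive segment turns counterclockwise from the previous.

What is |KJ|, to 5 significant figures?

30.622

B is at the origin; BK runs at 127.2° with length 27.4, so K = (-16.566, 21.825). BK is perpendicular to KN, so KN runs at -142.80°; with |KN| = 16.9, N = (-30.027, 11.607). ∠KNQ = 94.4° gives NQ at -57.200° from the x-axis; with |NQ| = 21.9, Q = (-18.164, -6.8012). NQ ⟂ QE, so QE runs at 32.800°; with |QE| = 20.4, E = (-1.0164, 4.2496). ∠QES = 72.0° gives ES at 140.80° from the x-axis; with |ES| = 19.6, S = (-16.205, 16.637). ∠ESJ = 91.4° gives SJ at -130.60° from the x-axis; with |SJ| = 26.7, J = (-33.581, -3.6351). Then |KJ| = |J − K| = 30.622.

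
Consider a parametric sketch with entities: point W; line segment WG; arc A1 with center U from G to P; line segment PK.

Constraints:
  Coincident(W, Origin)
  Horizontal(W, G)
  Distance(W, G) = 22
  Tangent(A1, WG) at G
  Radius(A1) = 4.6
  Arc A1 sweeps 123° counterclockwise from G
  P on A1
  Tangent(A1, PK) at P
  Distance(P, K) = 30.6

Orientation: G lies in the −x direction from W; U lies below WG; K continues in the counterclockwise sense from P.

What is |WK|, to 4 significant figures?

34.03

W is at the origin; W and G share the same y with |WG| = 22.0 and G on the −x side, so G = (-22.00, 0.000). Since A1 is tangent to WG there, UG ⟂ WG, so U = G + (0, -4.6) = (-22.00, -4.600). On A1, G sits at bearing 90° from U; a 123° counterclockwise sweep puts P at bearing 213°, so P = U + 4.6·(cos 213°, sin 213°) = (-25.86, -7.105). A1 meets PK tangentially, so UP is at right angles to PK, so PK runs along (−sin 213°, cos 213°); with |PK| = 30.6, K = (-9.192, -32.77). Then |WK| = |K − W| = 34.03.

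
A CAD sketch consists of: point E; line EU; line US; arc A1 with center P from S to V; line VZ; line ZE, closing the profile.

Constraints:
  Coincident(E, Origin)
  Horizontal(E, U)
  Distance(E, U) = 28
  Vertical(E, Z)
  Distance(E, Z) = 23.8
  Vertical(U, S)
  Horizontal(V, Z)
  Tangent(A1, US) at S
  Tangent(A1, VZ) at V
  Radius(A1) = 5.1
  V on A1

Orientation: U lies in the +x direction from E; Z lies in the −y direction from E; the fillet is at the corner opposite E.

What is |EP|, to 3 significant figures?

29.6

EZ is vertical with |EZ| = 23.8 and Z on the −y side, so Z = (0.00, -23.8). The virtual corner opposite E is at (28.0, -23.8). The tangent condition forces PS to be normal to US and tangency of A1 to VZ means the radius PV is perpendicular to VZ, with radius 5.1, so the center P sits 5.1 in from both sides at P = (22.9, -18.7). Then |EP| = |P − E| = 29.6.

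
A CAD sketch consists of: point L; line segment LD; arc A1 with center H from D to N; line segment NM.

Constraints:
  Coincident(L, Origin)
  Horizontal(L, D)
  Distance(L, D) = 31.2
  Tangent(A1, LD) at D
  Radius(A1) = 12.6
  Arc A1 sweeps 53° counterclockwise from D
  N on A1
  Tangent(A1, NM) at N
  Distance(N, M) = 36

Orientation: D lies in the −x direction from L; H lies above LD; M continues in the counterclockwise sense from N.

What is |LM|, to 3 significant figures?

33.8

On A1, D sits at bearing -90° from H; a 53° counterclockwise sweep puts N at bearing -37°, so N = H + 12.6·(cos -37°, sin -37°) = (-21.1, 5.02). Tangency of A1 to NM means the radius HN is perpendicular to NM, so NM runs along (−sin -37°, cos -37°); with |NM| = 36.0, M = (0.528, 33.8). Then |LM| = |M − L| = 33.8.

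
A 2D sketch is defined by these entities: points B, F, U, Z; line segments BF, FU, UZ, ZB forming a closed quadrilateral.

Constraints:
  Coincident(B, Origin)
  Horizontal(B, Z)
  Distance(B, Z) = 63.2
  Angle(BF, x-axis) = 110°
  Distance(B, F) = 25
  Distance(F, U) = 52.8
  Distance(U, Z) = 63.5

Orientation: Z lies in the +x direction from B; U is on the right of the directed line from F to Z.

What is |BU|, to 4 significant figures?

27.92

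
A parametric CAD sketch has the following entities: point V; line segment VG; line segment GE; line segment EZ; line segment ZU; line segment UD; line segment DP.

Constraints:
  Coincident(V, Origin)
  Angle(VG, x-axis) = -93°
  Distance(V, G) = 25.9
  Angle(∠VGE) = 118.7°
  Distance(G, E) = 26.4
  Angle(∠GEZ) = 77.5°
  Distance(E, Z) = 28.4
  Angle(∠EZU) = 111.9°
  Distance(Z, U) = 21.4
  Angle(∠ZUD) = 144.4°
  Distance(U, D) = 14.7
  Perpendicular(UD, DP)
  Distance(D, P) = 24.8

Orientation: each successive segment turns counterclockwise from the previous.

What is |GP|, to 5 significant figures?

3.9697

V is at the origin; VG runs at -93.0° with length 25.9, so G = (-1.3555, -25.865). ∠VGE = 118.7° gives GE at -31.700° from the x-axis; with |GE| = 26.4, E = (21.106, -39.737). ∠GEZ = 77.5° gives EZ at 70.800° from the x-axis; with |EZ| = 28.4, Z = (30.446, -12.917). ∠EZU = 111.9° gives ZU at 138.90° from the x-axis; with |ZU| = 21.4, U = (14.319, 1.1512). ∠ZUD = 144.4° gives UD at 174.50° from the x-axis; with |UD| = 14.7, D = (-0.31286, 2.5601). The perpendicularity gives DP at right angles to UD, so DP runs at -95.500°; with |DP| = 24.8, P = (-2.6898, -22.126). Then |GP| = |P − G| = 3.9697.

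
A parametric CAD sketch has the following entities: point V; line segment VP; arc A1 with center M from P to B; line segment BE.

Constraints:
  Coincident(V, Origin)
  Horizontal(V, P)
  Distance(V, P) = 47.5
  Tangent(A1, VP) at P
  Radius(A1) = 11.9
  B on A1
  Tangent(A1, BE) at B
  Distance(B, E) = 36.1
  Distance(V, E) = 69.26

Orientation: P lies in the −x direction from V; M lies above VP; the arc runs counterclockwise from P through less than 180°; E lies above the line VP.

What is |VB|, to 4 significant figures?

39.54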